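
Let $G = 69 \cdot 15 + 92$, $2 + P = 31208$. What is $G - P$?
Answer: $-30079$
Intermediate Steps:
$P = 31206$ ($P = -2 + 31208 = 31206$)
$G = 1127$ ($G = 1035 + 92 = 1127$)
$G - P = 1127 - 31206 = -30079$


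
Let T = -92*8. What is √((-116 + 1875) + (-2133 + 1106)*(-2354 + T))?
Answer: √3175189 ≈ 1781.9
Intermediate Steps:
T = -736
√((-116 + 1875) + (-2133 + 1106)*(-2354 + T)) = √((-116 + 1875) + (-2133 + 1106)*(-2354 - 736)) = √(1759 - 1027*(-3090)) = √(1759 + 3173430) = √3175189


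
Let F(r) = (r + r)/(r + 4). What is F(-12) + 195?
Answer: 198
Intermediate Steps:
F(r) = 2*r/(4 + r) (F(r) = (2*r)/(4 + r) = 2*r/(4 + r))
F(-12) + 195 = 2*(-12)/(4 - 12) + 195 = 2*(-12)/(-8) + 195 = 2*(-12)*(-⅛) + 195 = 3 + 195 = 198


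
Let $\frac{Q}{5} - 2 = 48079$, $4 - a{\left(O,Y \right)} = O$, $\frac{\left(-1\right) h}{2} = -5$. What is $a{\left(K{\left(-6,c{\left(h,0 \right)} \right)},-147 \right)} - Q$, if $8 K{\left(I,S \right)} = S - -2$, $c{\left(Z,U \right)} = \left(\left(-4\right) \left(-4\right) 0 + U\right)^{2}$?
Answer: $- \frac{961605}{4} \approx -2.404 \cdot 10^{5}$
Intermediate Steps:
$h = 10$ ($h = \left(-2\right) \left(-5\right) = 10$)
$c{\left(Z,U \right)} = U^{2}$ ($c{\left(Z,U \right)} = \left(16 \cdot 0 + U\right)^{2} = \left(0 + U\right)^{2} = U^{2}$)
$K{\left(I,S \right)} = \frac{1}{4} + \frac{S}{8}$ ($K{\left(I,S \right)} = \frac{S - -2}{8} = \frac{S + 2}{8} = \frac{2 + S}{8} = \frac{1}{4} + \frac{S}{8}$)
$a{\left(O,Y \right)} = 4 - O$
$Q = 240405$ ($Q = 10 + 5 \cdot 48079 = 10 + 240395 = 240405$)
$a{\left(K{\left(-6,c{\left(h,0 \right)} \right)},-147 \right)} - Q = \left(4 - \left(\frac{1}{4} + \frac{0^{2}}{8}\right)\right) - 240405 = \left(4 - \left(\frac{1}{4} + \frac{1}{8} \cdot 0\right)\right) - 240405 = \left(4 - \left(\frac{1}{4} + 0\right)\right) - 240405 = \left(4 - \frac{1}{4}\right) - 240405 = \frac{15}{4} - 240405 = - \frac{961605}{4}$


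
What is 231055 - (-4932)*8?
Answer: 270511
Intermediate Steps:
231055 - (-4932)*8 = 231055 - 1*(-39456) = 231055 + 39456 = 270511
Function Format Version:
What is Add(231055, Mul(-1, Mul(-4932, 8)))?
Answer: 270511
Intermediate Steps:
Add(231055, Mul(-1, Mul(-4932, 8))) = Add(231055, Mul(-1, -39456)) = Add(231055, 39456) = 270511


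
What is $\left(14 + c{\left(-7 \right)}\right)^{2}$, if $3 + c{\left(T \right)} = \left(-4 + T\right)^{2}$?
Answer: $17424$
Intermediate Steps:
$c{\left(T \right)} = -3 + \left(-4 + T\right)^{2}$
$\left(14 + c{\left(-7 \right)}\right)^{2} = \left(14 - \left(3 - \left(-4 - 7\right)^{2}\right)\right)^{2} = \left(14 - \left(3 - \left(-11\right)^{2}\right)\right)^{2} = \left(14 + \left(-3 + 121\right)\right)^{2} = \left(14 + 118\right)^{2} = 132^{2} = 17424$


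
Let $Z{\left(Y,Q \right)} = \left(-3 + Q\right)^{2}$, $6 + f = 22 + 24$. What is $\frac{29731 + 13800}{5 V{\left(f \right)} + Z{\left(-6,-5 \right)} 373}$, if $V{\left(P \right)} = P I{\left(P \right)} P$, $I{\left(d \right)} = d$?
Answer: $\frac{43531}{343872} \approx 0.12659$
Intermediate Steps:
$f = 40$ ($f = -6 + \left(22 + 24\right) = -6 + 46 = 40$)
$V{\left(P \right)} = P^{3}$ ($V{\left(P \right)} = P P P = P^{2} P = P^{3}$)
$\frac{29731 + 13800}{5 V{\left(f \right)} + Z{\left(-6,-5 \right)} 373} = \frac{29731 + 13800}{5 \cdot 40^{3} + \left(-3 - 5\right)^{2} \cdot 373} = \frac{43531}{5 \cdot 64000 + \left(-8\right)^{2} \cdot 373} = \frac{43531}{320000 + 64 \cdot 373} = \frac{43531}{320000 + 23872} = \frac{43531}{343872}$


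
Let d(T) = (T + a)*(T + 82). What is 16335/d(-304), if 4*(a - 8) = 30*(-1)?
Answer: 5445/22459 ≈ 0.24244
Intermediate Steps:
a = 1/2 (a = 8 + (30*(-1))/4 = 8 + (1/4)*(-30) = 8 - 15/2 = 1/2 ≈ 0.50000)
d(T) = (1/2 + T)*(82 + T) (d(T) = (T + 1/2)*(T + 82) = (1/2 + T)*(82 + T))
16335/d(-304) = 16335/(41 + (-304)**2 + (165/2)*(-304)) = 16335/(41 + 92416 - 25080) = 16335/67377 = 16335*(1/67377) = 5445/22459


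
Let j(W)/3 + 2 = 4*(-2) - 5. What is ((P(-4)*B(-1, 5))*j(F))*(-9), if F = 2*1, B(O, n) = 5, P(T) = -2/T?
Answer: 2025/2 ≈ 1012.5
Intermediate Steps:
F = 2
j(W) = -45 (j(W) = -6 + 3*(4*(-2) - 5) = -6 + 3*(-8 - 5) = -6 + 3*(-13) = -6 - 39 = -45)
((P(-4)*B(-1, 5))*j(F))*(-9) = ((-2/(-4)*5)*(-45))*(-9) = ((-2*(-¼)*5)*(-45))*(-9) = (((½)*5)*(-45))*(-9) = ((5/2)*(-45))*(-9) = -225/2*(-9) = 2025/2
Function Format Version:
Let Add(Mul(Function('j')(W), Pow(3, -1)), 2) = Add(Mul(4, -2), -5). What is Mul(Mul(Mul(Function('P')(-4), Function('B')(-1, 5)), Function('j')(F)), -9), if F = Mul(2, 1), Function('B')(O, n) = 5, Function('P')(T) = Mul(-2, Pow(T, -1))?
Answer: Rational(2025, 2) ≈ 1012.5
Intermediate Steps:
F = 2
Function('j')(W) = -45 (Function('j')(W) = Add(-6, Mul(3, Add(Mul(4, -2), -5))) = Add(-6, Mul(3, Add(-8, -5))) = Add(-6, Mul(3, -13)) = Add(-6, -39) = -45)
Mul(Mul(Mul(Function('P')(-4), Function('B')(-1, 5)), Function('j')(F)), -9) = Mul(Mul(Mul(Mul(-2, Pow(-4, -1)), 5), -45), -9) = Mul(Mul(Mul(Mul(-2, Rational(-1, 4)), 5), -45), -9) = Mul(Mul(Mul(Rational(1, 2), 5), -45), -9) = Mul(Mul(Rational(5, 2), -45), -9) = Mul(Rational(-225, 2), -9) = Rational(2025, 2)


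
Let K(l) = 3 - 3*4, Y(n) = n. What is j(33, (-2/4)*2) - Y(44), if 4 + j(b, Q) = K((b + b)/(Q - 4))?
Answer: -57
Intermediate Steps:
K(l) = -9 (K(l) = 3 - 12 = -9)
j(b, Q) = -13 (j(b, Q) = -4 - 9 = -13)
j(33, (-2/4)*2) - Y(44) = -13 - 1*44 = -13 - 44 = -57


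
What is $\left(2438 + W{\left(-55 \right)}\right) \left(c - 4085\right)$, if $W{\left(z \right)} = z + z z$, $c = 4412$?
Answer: $1768416$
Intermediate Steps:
$W{\left(z \right)} = z + z^{2}$
$\left(2438 + W{\left(-55 \right)}\right) \left(c - 4085\right) = \left(2438 - 55 \left(1 - 55\right)\right) \left(4412 - 4085\right) = \left(2438 - -2970\right) 327 = \left(2438 + 2970\right) 327 = 5408 \cdot 327 = 1768416$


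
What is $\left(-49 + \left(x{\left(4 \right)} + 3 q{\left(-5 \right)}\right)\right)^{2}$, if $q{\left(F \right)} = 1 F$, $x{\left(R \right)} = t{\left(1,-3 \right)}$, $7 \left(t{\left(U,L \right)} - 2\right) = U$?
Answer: $\frac{187489}{49} \approx 3826.3$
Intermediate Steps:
$t{\left(U,L \right)} = 2 + \frac{U}{7}$
$x{\left(R \right)} = \frac{15}{7}$ ($x{\left(R \right)} = 2 + \frac{1}{7} \cdot 1 = 2 + \frac{1}{7} = \frac{15}{7}$)
$q{\left(F \right)} = F$
$\left(-49 + \left(x{\left(4 \right)} + 3 q{\left(-5 \right)}\right)\right)^{2} = \left(-49 + \left(\frac{15}{7} + 3 \left(-5\right)\right)\right)^{2} = \left(-49 + \left(\frac{15}{7} - 15\right)\right)^{2} = \left(-49 - \frac{90}{7}\right)^{2} = \left(- \frac{433}{7}\right)^{2} = \frac{187489}{49}$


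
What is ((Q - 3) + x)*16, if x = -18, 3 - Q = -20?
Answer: 32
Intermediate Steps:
Q = 23 (Q = 3 - 1*(-20) = 3 + 20 = 23)
((Q - 3) + x)*16 = ((23 - 3) - 18)*16 = (20 - 18)*16 = 2*16 = 32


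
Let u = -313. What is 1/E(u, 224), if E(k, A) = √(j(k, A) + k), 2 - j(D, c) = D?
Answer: √2/2 ≈ 0.70711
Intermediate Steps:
j(D, c) = 2 - D
E(k, A) = √2 (E(k, A) = √((2 - k) + k) = √2)
1/E(u, 224) = 1/(√2) = √2/2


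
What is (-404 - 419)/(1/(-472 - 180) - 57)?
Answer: 536596/37165 ≈ 14.438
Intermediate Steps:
(-404 - 419)/(1/(-472 - 180) - 57) = -823/(1/(-652) - 57) = -823/(-1/652 - 57) = -823/(-37165/652) = -823*(-652/37165) = 536596/37165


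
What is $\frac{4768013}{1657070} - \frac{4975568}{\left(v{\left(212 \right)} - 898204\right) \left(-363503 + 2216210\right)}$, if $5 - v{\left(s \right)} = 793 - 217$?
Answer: $\frac{1587908975877281357}{551859567957019950} \approx 2.8774$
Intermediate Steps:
$v{\left(s \right)} = -571$ ($v{\left(s \right)} = 5 - \left(793 - 217\right) = 5 - 576 = -571$)
$\frac{4768013}{1657070} - \frac{4975568}{\left(v{\left(212 \right)} - 898204\right) \left(-363503 + 2216210\right)} = \frac{4768013}{1657070} - \frac{4975568}{\left(-571 - 898204\right) \left(-363503 + 2216210\right)} = 4768013 \cdot \frac{1}{1657070} - \frac{4975568}{\left(-898775\right) 1852707} = \frac{4768013}{1657070} - \frac{4975568}{-1665166733925} = \frac{4768013}{1657070} - - \frac{4975568}{1665166733925} = \frac{4768013}{1657070} + \frac{4975568}{1665166733925} = \frac{1587908975877281357}{551859567957019950}$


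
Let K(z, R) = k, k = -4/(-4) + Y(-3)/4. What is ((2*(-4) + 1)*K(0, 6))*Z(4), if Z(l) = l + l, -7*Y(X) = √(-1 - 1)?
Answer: -56 + 2*I*√2 ≈ -56.0 + 2.8284*I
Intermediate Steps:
Y(X) = -I*√2/7 (Y(X) = -√(-1 - 1)/7 = -I*√2/7)
Z(l) = 2*l
k = 1 - I*√2/28 (k = -4/(-4) - I*√2/7/4 = -4*(-¼) - I*√2/7*(¼) = 1 - I*√2/28 ≈ 1.0 - 0.050508*I)
K(z, R) = 1 - I*√2/28
((2*(-4) + 1)*K(0, 6))*Z(4) = ((2*(-4) + 1)*(1 - I*√2/28))*(2*4) = ((-8 + 1)*(1 - I*√2/28))*8 = -7*(1 - I*√2/28)*8 = (-7 + I*√2/4)*8 = -56 + 2*I*√2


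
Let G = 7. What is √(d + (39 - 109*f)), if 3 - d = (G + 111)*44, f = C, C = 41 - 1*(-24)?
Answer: I*√12235 ≈ 110.61*I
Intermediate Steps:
C = 65 (C = 41 + 24 = 65)
f = 65
d = -5189 (d = 3 - (7 + 111)*44 = 3 - 118*44 = 3 - 1*5192 = 3 - 5192 = -5189)
√(d + (39 - 109*f)) = √(-5189 + (39 - 109*65)) = √(-5189 + (39 - 7085)) = √(-5189 - 7046) = √(-12235) = I*√12235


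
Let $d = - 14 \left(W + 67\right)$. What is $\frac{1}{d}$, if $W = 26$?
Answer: $- \frac{1}{1302} \approx -0.00076805$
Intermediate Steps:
$d = -1302$ ($d = - 14 \left(26 + 67\right) = \left(-14\right) 93 = -1302$)
$\frac{1}{d} = \frac{1}{-1302} = - \frac{1}{1302}$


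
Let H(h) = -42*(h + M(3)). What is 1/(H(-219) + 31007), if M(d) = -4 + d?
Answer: 1/40247 ≈ 2.4847e-5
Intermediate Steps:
H(h) = 42 - 42*h (H(h) = -42*(h + (-4 + 3)) = -42*(h - 1) = -42*(-1 + h) = 42 - 42*h)
1/(H(-219) + 31007) = 1/((42 - 42*(-219)) + 31007) = 1/((42 + 9198) + 31007) = 1/(9240 + 31007) = 1/40247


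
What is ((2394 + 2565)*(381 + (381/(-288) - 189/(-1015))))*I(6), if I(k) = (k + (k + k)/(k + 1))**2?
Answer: 219719673441/1960 ≈ 1.1210e+8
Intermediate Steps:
I(k) = (k + 2*k/(1 + k))**2 (I(k) = (k + (2*k)/(1 + k))**2 = (k + 2*k/(1 + k))**2)
((2394 + 2565)*(381 + (381/(-288) - 189/(-1015))))*I(6) = ((2394 + 2565)*(381 + (381/(-288) - 189/(-1015))))*(6**2*(3 + 6)**2/(1 + 6)**2) = (4959*(381 + (381*(-1/288) - 189*(-1/1015))))*(36*9**2/7**2) = (4959*(381 + (-127/96 + 27/145)))*(36*(1/49)*81) = (4959*(381 - 15823/13920))*(2916/49) = (4959*(5287697/13920))*(2916/49) = (301398729/160)*(2916/49) = 219719673441/1960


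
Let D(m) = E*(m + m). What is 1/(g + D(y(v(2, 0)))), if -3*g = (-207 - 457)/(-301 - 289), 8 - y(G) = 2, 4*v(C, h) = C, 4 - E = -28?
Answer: 885/339508 ≈ 0.0026067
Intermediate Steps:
E = 32 (E = 4 - 1*(-28) = 4 + 28 = 32)
v(C, h) = C/4
y(G) = 6 (y(G) = 8 - 1*2 = 8 - 2 = 6)
D(m) = 64*m (D(m) = 32*(m + m) = 32*(2*m) = 64*m)
g = -332/885 (g = -(-207 - 457)/(3*(-301 - 289)) = -(-664)/(3*(-590)) = -(-664)*(-1)/(3*590) = -⅓*332/295 = -332/885 ≈ -0.37514)
1/(g + D(y(v(2, 0)))) = 1/(-332/885 + 64*6) = 1/(-332/885 + 384) = 1/(339508/885) = 885/339508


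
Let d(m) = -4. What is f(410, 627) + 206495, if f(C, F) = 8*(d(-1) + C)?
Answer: 209743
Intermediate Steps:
f(C, F) = -32 + 8*C (f(C, F) = 8*(-4 + C) = -32 + 8*C)
f(410, 627) + 206495 = (-32 + 8*410) + 206495 = (-32 + 3280) + 206495 = 3248 + 206495 = 209743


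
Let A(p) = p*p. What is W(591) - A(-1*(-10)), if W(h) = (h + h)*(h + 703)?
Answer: 1529408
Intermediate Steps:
A(p) = p²
W(h) = 2*h*(703 + h) (W(h) = (2*h)*(703 + h) = 2*h*(703 + h))
W(591) - A(-1*(-10)) = 2*591*(703 + 591) - (-1*(-10))² = 2*591*1294 - 1*10² = 1529508 - 1*100 = 1529508 - 100 = 1529408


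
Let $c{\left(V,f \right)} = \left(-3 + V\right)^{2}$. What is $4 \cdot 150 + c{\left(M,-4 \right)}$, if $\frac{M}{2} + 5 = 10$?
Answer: $649$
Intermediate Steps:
$M = 10$ ($M = -10 + 2 \cdot 10 = -10 + 20 = 10$)
$4 \cdot 150 + c{\left(M,-4 \right)} = 4 \cdot 150 + \left(-3 + 10\right)^{2} = 600 + 7^{2} = 600 + 49 = 649$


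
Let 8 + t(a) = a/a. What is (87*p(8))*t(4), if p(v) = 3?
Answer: -1827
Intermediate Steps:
t(a) = -7 (t(a) = -8 + a/a = -8 + 1 = -7)
(87*p(8))*t(4) = (87*3)*(-7) = 261*(-7) = -1827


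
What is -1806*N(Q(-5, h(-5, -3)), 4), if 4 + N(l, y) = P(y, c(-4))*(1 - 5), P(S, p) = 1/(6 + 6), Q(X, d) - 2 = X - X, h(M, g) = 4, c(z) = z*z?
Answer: 7826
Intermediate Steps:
c(z) = z²
Q(X, d) = 2 (Q(X, d) = 2 + (X - X) = 2 + 0 = 2)
P(S, p) = 1/12
N(l, y) = -13/3 (N(l, y) = -4 + (1 - 5)/12 = -4 + (1/12)*(-4) = -4 - ⅓ = -13/3)
-1806*N(Q(-5, h(-5, -3)), 4) = -1806*(-13/3) = 7826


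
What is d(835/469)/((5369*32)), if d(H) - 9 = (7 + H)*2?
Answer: 12457/80577952 ≈ 0.00015460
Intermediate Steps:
d(H) = 23 + 2*H (d(H) = 9 + (7 + H)*2 = 9 + (14 + 2*H) = 23 + 2*H)
d(835/469)/((5369*32)) = (23 + 2*(835/469))/((5369*32)) = (23 + 2*(835*(1/469)))/171808 = (23 + 2*(835/469))*(1/171808) = (23 + 1670/469)*(1/171808) = (12457/469)*(1/171808) = 12457/80577952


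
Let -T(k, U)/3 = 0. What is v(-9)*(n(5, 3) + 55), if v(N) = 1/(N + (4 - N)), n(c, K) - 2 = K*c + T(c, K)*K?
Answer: 18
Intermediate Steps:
T(k, U) = 0 (T(k, U) = -3*0 = 0)
n(c, K) = 2 + K*c (n(c, K) = 2 + (K*c + 0*K) = 2 + (K*c + 0) = 2 + K*c)
v(N) = 1/4
v(-9)*(n(5, 3) + 55) = ((2 + 3*5) + 55)/4 = ((2 + 15) + 55)/4 = (17 + 55)/4 = (1/4)*72 = 18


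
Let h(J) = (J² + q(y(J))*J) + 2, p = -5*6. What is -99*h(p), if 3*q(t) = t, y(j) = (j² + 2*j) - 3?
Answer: 739332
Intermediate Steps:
y(j) = -3 + j² + 2*j
q(t) = t/3
p = -30
h(J) = 2 + J² + J*(-1 + J²/3 + 2*J/3) (h(J) = (J² + ((-3 + J² + 2*J)/3)*J) + 2 = (J² + (-1 + J²/3 + 2*J/3)*J) + 2 = (J² + J*(-1 + J²/3 + 2*J/3)) + 2 = 2 + J² + J*(-1 + J²/3 + 2*J/3))
-99*h(p) = -99*(2 - 1*(-30) + (⅓)*(-30)³ + (5/3)*(-30)²) = -99*(2 + 30 + (⅓)*(-27000) + (5/3)*900) = -99*(2 + 30 - 9000 + 1500) = -99*(-7468) = 739332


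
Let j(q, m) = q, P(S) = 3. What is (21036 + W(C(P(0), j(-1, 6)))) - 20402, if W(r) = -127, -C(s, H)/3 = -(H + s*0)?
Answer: 507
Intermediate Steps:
C(s, H) = 3*H (C(s, H) = -(-3)*(H + s*0) = -(-3)*(H + 0) = -(-3)*H = 3*H)
(21036 + W(C(P(0), j(-1, 6)))) - 20402 = (21036 - 127) - 20402 = 20909 - 20402 = 507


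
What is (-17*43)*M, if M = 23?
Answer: -16813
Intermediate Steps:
(-17*43)*M = -17*43*23 = -731*23 = -16813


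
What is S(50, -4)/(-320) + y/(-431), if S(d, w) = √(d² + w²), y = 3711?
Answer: -3711/431 - √629/160 ≈ -8.7670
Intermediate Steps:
S(50, -4)/(-320) + y/(-431) = √(50² + (-4)²)/(-320) + 3711/(-431) = √(2500 + 16)*(-1/320) + 3711*(-1/431) = √2516*(-1/320) - 3711/431 = (2*√629)*(-1/320) - 3711/431 = -√629/160 - 3711/431 = -3711/431 - √629/160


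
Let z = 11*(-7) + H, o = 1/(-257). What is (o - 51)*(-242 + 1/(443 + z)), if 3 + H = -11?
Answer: 279144691/22616 ≈ 12343.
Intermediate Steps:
H = -14 (H = -3 - 11 = -14)
o = -1/257 ≈ -0.0038911
z = -91 (z = 11*(-7) - 14 = -77 - 14 = -91)
(o - 51)*(-242 + 1/(443 + z)) = (-1/257 - 51)*(-242 + 1/(443 - 91)) = -13108*(-242 + 1/352)/257 = -13108/257*(-85183/352) = 279144691/22616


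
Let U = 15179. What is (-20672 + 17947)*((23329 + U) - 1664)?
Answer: -100399900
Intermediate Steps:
(-20672 + 17947)*((23329 + U) - 1664) = (-20672 + 17947)*((23329 + 15179) - 1664) = -2725*(38508 - 1664) = -2725*36844 = -100399900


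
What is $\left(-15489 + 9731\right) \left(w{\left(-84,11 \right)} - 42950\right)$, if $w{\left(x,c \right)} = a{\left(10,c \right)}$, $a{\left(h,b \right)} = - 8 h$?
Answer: $247766740$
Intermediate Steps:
$w{\left(x,c \right)} = -80$ ($w{\left(x,c \right)} = \left(-8\right) 10 = -80$)
$\left(-15489 + 9731\right) \left(w{\left(-84,11 \right)} - 42950\right) = \left(-15489 + 9731\right) \left(-80 - 42950\right) = \left(-5758\right) \left(-43030\right) = 247766740$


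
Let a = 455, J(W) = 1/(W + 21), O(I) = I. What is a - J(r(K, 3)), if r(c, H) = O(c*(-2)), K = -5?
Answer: 14104/31 ≈ 454.97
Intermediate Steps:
r(c, H) = -2*c (r(c, H) = c*(-2) = -2*c)
J(W) = 1/(21 + W)
a - J(r(K, 3)) = 455 - 1/(21 - 2*(-5)) = 455 - 1/(21 + 10) = 455 - 1/31 = 14104/31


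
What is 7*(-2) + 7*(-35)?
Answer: -259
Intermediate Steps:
7*(-2) + 7*(-35) = -14 - 245 = -259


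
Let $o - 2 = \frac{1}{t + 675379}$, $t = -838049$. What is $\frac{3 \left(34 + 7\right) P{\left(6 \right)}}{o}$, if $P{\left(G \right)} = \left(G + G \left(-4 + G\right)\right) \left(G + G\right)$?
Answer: $\frac{4321816560}{325339} \approx 13284.0$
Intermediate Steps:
$P{\left(G \right)} = 2 G \left(G + G \left(-4 + G\right)\right)$ ($P{\left(G \right)} = \left(G + G \left(-4 + G\right)\right) 2 G = 2 G \left(G + G \left(-4 + G\right)\right)$)
$o = \frac{325339}{162670}$ ($o = 2 + \frac{1}{-838049 + 675379} = 2 + \frac{1}{-162670} = 2 - \frac{1}{162670} = \frac{325339}{162670} \approx 2.0$)
$\frac{3 \left(34 + 7\right) P{\left(6 \right)}}{o} = \frac{3 \left(34 + 7\right) 2 \cdot 6^{2} \left(-3 + 6\right)}{\frac{325339}{162670}} = 3 \cdot 41 \cdot 2 \cdot 36 \cdot 3 \cdot \frac{162670}{325339} = 3 \cdot 41 \cdot 216 \cdot \frac{162670}{325339} = 3 \cdot 8856 \cdot \frac{162670}{325339} = 26568 \cdot \frac{162670}{325339} = \frac{4321816560}{325339}$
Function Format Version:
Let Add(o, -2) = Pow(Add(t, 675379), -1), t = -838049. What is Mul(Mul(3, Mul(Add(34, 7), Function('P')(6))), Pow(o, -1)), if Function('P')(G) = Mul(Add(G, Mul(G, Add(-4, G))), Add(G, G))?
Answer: Rational(4321816560, 325339) ≈ 13284.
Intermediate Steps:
Function('P')(G) = Mul(2, G, Add(G, Mul(G, Add(-4, G)))) (Function('P')(G) = Mul(Add(G, Mul(G, Add(-4, G))), Mul(2, G)) = Mul(2, G, Add(G, Mul(G, Add(-4, G)))))
o = Rational(325339, 162670) (o = Add(2, Pow(Add(-838049, 675379), -1)) = Add(2, Pow(-162670, -1)) = Add(2, Rational(-1, 162670)) = Rational(325339, 162670) ≈ 2.0000)
Mul(Mul(3, Mul(Add(34, 7), Function('P')(6))), Pow(o, -1)) = Mul(Mul(3, Mul(Add(34, 7), Mul(2, Pow(6, 2), Add(-3, 6)))), Pow(Rational(325339, 162670), -1)) = Mul(Mul(3, Mul(41, Mul(2, 36, 3))), Rational(162670, 325339)) = Mul(Mul(3, Mul(41, 216)), Rational(162670, 325339)) = Mul(Mul(3, 8856), Rational(162670, 325339)) = Mul(26568, Rational(162670, 325339)) = Rational(4321816560, 325339)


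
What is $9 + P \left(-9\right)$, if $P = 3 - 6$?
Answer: $36$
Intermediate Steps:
$P = -3$ ($P = 3 - 6 = -3$)
$9 + P \left(-9\right) = 9 - -27 = 9 + 27 = 36$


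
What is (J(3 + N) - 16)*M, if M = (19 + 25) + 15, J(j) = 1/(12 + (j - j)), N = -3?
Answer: -11269/12 ≈ -939.08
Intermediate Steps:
J(j) = 1/12 (J(j) = 1/(12 + 0) = 1/12)
M = 59 (M = 44 + 15 = 59)
(J(3 + N) - 16)*M = (1/12 - 16)*59 = -191/12*59 = -11269/12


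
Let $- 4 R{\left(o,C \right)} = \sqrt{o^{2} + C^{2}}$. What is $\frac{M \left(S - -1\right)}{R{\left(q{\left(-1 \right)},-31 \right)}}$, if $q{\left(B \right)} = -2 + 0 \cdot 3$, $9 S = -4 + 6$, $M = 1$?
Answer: $- \frac{44 \sqrt{965}}{8685} \approx -0.15738$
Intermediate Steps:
$S = \frac{2}{9}$ ($S = \frac{-4 + 6}{9} = \frac{1}{9} \cdot 2 = \frac{2}{9} \approx 0.22222$)
$q{\left(B \right)} = -2$ ($q{\left(B \right)} = -2 + 0 = -2$)
$R{\left(o,C \right)} = - \frac{\sqrt{C^{2} + o^{2}}}{4}$ ($R{\left(o,C \right)} = - \frac{\sqrt{o^{2} + C^{2}}}{4} = - \frac{\sqrt{C^{2} + o^{2}}}{4}$)
$\frac{M \left(S - -1\right)}{R{\left(q{\left(-1 \right)},-31 \right)}} = \frac{1 \left(\frac{2}{9} - -1\right)}{\left(- \frac{1}{4}\right) \sqrt{\left(-31\right)^{2} + \left(-2\right)^{2}}} = \frac{1 \left(\frac{2}{9} + 1\right)}{\left(- \frac{1}{4}\right) \sqrt{961 + 4}} = \frac{1 \cdot \frac{11}{9}}{\left(- \frac{1}{4}\right) \sqrt{965}} = \frac{11 \left(- \frac{4 \sqrt{965}}{965}\right)}{9} = - \frac{44 \sqrt{965}}{8685}$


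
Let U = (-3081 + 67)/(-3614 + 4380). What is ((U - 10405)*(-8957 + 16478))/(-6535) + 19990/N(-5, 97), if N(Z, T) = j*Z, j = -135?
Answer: 811552692512/67578435 ≈ 12009.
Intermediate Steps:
U = -1507/383 (U = -3014/766 = -3014*1/766 = -1507/383 ≈ -3.9347)
N(Z, T) = -135*Z
((U - 10405)*(-8957 + 16478))/(-6535) + 19990/N(-5, 97) = ((-1507/383 - 10405)*(-8957 + 16478))/(-6535) + 19990/((-135*(-5))) = -3986622/383*7521*(-1/6535) + 19990/675 = -29983384062/383*(-1/6535) + 19990*(1/675) = 29983384062/2502905 + 3998/135 = 811552692512/67578435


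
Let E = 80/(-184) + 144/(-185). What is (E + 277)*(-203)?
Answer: -238215019/4255 ≈ -55985.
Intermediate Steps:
E = -5162/4255 (E = 80*(-1/184) + 144*(-1/185) = -10/23 - 144/185 = -5162/4255 ≈ -1.2132)
(E + 277)*(-203) = (-5162/4255 + 277)*(-203) = (1173473/4255)*(-203) = -238215019/4255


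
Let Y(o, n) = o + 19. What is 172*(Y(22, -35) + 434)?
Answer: 81700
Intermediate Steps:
Y(o, n) = 19 + o
172*(Y(22, -35) + 434) = 172*((19 + 22) + 434) = 172*(41 + 434) = 172*475 = 81700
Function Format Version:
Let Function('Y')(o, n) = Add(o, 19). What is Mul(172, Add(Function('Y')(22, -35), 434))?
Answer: 81700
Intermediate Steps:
Function('Y')(o, n) = Add(19, o)
Mul(172, Add(Function('Y')(22, -35), 434)) = Mul(172, Add(Add(19, 22), 434)) = Mul(172, Add(41, 434)) = Mul(172, 475) = 81700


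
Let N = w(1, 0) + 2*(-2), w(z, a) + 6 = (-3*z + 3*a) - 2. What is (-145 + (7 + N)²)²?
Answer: 6561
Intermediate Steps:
w(z, a) = -8 - 3*z + 3*a (w(z, a) = -6 + ((-3*z + 3*a) - 2) = -6 + (-2 - 3*z + 3*a) = -8 - 3*z + 3*a)
N = -15 (N = (-8 - 3*1 + 3*0) + 2*(-2) = (-8 - 3 + 0) - 4 = -11 - 4 = -15)
(-145 + (7 + N)²)² = (-145 + (7 - 15)²)² = (-145 + (-8)²)² = (-145 + 64)² = (-81)² = 6561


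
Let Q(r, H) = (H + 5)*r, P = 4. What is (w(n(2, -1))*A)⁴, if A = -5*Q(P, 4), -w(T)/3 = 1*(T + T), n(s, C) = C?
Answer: 1360488960000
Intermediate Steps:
w(T) = -6*T (w(T) = -3*(T + T) = -3*2*T = -6*T)
Q(r, H) = r*(5 + H) (Q(r, H) = (5 + H)*r = r*(5 + H))
A = -180 (A = -20*(5 + 4) = -20*9 = -5*36 = -180)
(w(n(2, -1))*A)⁴ = (-6*(-1)*(-180))⁴ = (6*(-180))⁴ = (-1080)⁴ = 1360488960000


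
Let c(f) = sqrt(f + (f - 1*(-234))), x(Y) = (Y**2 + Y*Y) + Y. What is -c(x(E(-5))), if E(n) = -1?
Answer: -2*sqrt(59) ≈ -15.362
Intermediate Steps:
x(Y) = Y + 2*Y**2 (x(Y) = (Y**2 + Y**2) + Y = 2*Y**2 + Y = Y + 2*Y**2)
c(f) = sqrt(234 + 2*f) (c(f) = sqrt(f + (f + 234)) = sqrt(f + (234 + f)) = sqrt(234 + 2*f))
-c(x(E(-5))) = -sqrt(234 + 2*(-(1 + 2*(-1)))) = -sqrt(234 + 2*(-(1 - 2))) = -sqrt(234 + 2*(-1*(-1))) = -sqrt(234 + 2*1) = -sqrt(234 + 2) = -sqrt(236) = -2*sqrt(59)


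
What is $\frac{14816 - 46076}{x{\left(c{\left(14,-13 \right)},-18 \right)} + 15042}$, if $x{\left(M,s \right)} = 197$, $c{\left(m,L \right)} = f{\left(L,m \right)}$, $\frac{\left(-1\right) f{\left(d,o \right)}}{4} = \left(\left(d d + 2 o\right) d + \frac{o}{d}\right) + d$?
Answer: $- \frac{31260}{15239} \approx -2.0513$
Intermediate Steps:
$f{\left(d,o \right)} = - 4 d - 4 d \left(d^{2} + 2 o\right) - \frac{4 o}{d}$ ($f{\left(d,o \right)} = - 4 \left(\left(\left(d d + 2 o\right) d + \frac{o}{d}\right) + d\right) = - 4 \left(\left(\left(d^{2} + 2 o\right) d + \frac{o}{d}\right) + d\right) = - 4 \left(\left(d \left(d^{2} + 2 o\right) + \frac{o}{d}\right) + d\right) = - 4 \left(d + d \left(d^{2} + 2 o\right) + \frac{o}{d}\right) = - 4 d - 4 d \left(d^{2} + 2 o\right) - \frac{4 o}{d}$)
$c{\left(m,L \right)} = \frac{4 \left(- m + L^{2} \left(-1 - L^{2} - 2 m\right)\right)}{L}$
$\frac{14816 - 46076}{x{\left(c{\left(14,-13 \right)},-18 \right)} + 15042} = \frac{14816 - 46076}{197 + 15042} = - \frac{31260}{15239}$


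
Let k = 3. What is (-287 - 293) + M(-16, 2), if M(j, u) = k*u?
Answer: -574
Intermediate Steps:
M(j, u) = 3*u
(-287 - 293) + M(-16, 2) = (-287 - 293) + 3*2 = -580 + 6 = -574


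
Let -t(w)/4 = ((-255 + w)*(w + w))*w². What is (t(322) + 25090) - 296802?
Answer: -17895300640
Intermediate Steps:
t(w) = -8*w³*(-255 + w) (t(w) = -4*(-255 + w)*(w + w)*w² = -4*(-255 + w)*(2*w)*w² = -4*2*w*(-255 + w)*w² = -8*w³*(-255 + w))
(t(322) + 25090) - 296802 = (8*322³*(255 - 1*322) + 25090) - 296802 = (8*33386248*(255 - 322) + 25090) - 296802 = (8*33386248*(-67) + 25090) - 296802 = (-17895028928 + 25090) - 296802 = -17895003838 - 296802 = -17895300640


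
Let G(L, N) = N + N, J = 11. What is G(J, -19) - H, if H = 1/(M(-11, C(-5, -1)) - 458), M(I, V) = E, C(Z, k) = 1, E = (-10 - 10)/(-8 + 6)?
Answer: -17023/448 ≈ -37.998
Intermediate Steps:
E = 10 (E = -20/(-2) = -20*(-½) = 10)
M(I, V) = 10
G(L, N) = 2*N
H = -1/448 (H = 1/(10 - 458) = 1/(-448) = -1/448 ≈ -0.0022321)
G(J, -19) - H = 2*(-19) - 1*(-1/448) = -38 + 1/448 = -17023/448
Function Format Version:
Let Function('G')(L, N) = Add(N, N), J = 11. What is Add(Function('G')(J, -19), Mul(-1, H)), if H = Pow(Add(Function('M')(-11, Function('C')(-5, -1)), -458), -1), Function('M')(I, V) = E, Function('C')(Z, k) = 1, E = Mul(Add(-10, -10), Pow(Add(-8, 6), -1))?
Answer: Rational(-17023, 448) ≈ -37.998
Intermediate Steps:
E = 10 (E = Mul(-20, Pow(-2, -1)) = Mul(-20, Rational(-1, 2)) = 10)
Function('M')(I, V) = 10
Function('G')(L, N) = Mul(2, N)
H = Rational(-1, 448) (H = Pow(Add(10, -458), -1) = Pow(-448, -1) = Rational(-1, 448) ≈ -0.0022321)
Add(Function('G')(J, -19), Mul(-1, H)) = Add(Mul(2, -19), Mul(-1, Rational(-1, 448))) = Add(-38, Rational(1, 448)) = Rational(-17023, 448)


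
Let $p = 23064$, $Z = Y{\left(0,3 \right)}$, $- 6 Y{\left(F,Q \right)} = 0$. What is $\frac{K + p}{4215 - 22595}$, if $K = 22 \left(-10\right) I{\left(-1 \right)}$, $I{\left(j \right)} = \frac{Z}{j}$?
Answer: $- \frac{5766}{4595} \approx -1.2548$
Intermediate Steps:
$Y{\left(F,Q \right)} = 0$ ($Y{\left(F,Q \right)} = \left(- \frac{1}{6}\right) 0 = 0$)
$Z = 0$
$I{\left(j \right)} = 0$ ($I{\left(j \right)} = \frac{0}{j} = 0$)
$K = 0$ ($K = 22 \left(-10\right) 0 = \left(-220\right) 0 = 0$)
$\frac{K + p}{4215 - 22595} = \frac{0 + 23064}{4215 - 22595} = \frac{23064}{-18380} = 23064 \left(- \frac{1}{18380}\right) = - \frac{5766}{4595}$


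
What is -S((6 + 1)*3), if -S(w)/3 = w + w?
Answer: 126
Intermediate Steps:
S(w) = -6*w (S(w) = -3*(w + w) = -6*w)
-S((6 + 1)*3) = -(-6)*(6 + 1)*3 = -(-6)*7*3 = -(-6)*21 = -1*(-126) = 126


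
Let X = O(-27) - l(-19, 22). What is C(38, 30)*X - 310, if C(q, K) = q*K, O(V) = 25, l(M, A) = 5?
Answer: 22490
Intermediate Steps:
X = 20 (X = 25 - 1*5 = 25 - 5 = 20)
C(q, K) = K*q
C(38, 30)*X - 310 = (30*38)*20 - 310 = 1140*20 - 310 = 22800 - 310 = 22490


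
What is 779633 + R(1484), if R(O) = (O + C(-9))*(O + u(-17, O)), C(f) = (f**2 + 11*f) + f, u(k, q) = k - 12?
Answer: 2899568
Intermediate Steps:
u(k, q) = -12 + k
C(f) = f**2 + 12*f
R(O) = (-29 + O)*(-27 + O) (R(O) = (O - 9*(12 - 9))*(O + (-12 - 17)) = (O - 9*3)*(O - 29) = (O - 27)*(-29 + O) = (-27 + O)*(-29 + O) = (-29 + O)*(-27 + O))
779633 + R(1484) = 779633 + (783 + 1484**2 - 56*1484) = 779633 + (783 + 2202256 - 83104) = 779633 + 2119935 = 2899568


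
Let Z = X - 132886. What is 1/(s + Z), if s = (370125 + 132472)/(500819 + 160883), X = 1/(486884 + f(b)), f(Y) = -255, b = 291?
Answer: -322003382558/42789496915665173 ≈ -7.5253e-6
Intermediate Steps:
X = 1/486629 (X = 1/(486884 - 255) = 1/486629 ≈ 2.0550e-6)
Z = -64666181293/486629 (Z = 1/486629 - 132886 = -64666181293/486629 ≈ -1.3289e+5)
s = 502597/661702 ≈ 0.75955
1/(s + Z) = 1/(502597/661702 - 64666181293/486629) = 1/(-42789496915665173/322003382558) = -322003382558/42789496915665173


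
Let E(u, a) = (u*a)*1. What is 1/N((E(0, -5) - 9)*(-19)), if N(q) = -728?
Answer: -1/728 ≈ -0.0013736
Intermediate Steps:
E(u, a) = a*u (E(u, a) = (a*u)*1 = a*u)
1/N((E(0, -5) - 9)*(-19)) = 1/(-728) = -1/728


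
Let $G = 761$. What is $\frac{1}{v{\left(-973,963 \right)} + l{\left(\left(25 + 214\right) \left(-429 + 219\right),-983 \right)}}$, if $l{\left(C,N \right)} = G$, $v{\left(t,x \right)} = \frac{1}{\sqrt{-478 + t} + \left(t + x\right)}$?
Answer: $\frac{1180301}{898201452} + \frac{i \sqrt{1451}}{898201452} \approx 0.0013141 + 4.2409 \cdot 10^{-8} i$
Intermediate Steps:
$v{\left(t,x \right)} = \frac{1}{t + x + \sqrt{-478 + t}}$
$l{\left(C,N \right)} = 761$
$\frac{1}{v{\left(-973,963 \right)} + l{\left(\left(25 + 214\right) \left(-429 + 219\right),-983 \right)}} = \frac{1}{\frac{1}{-973 + 963 + \sqrt{-478 - 973}} + 761} = \frac{1}{\frac{1}{-973 + 963 + \sqrt{-1451}} + 761} = \frac{1}{\frac{1}{-973 + 963 + i \sqrt{1451}} + 761} = \frac{1}{\frac{1}{-10 + i \sqrt{1451}} + 761} = \frac{1}{761 + \frac{1}{-10 + i \sqrt{1451}}}$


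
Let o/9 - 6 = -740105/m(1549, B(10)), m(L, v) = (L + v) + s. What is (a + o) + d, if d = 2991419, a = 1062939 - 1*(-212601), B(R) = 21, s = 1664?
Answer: 4597619699/1078 ≈ 4.2650e+6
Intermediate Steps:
a = 1275540 (a = 1062939 + 212601 = 1275540)
m(L, v) = 1664 + L + v (m(L, v) = (L + v) + 1664 = 1664 + L + v)
o = -2162103/1078 (o = 54 + 9*(-740105/(1664 + 1549 + 21)) = 54 + 9*(-740105/3234) = 54 - 2220315/1078 = -2162103/1078 ≈ -2005.7)
(a + o) + d = (1275540 - 2162103/1078) + 2991419 = 1372870017/1078 + 2991419 = 4597619699/1078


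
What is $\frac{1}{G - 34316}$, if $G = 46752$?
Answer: $\frac{1}{12436} \approx 8.0412 \cdot 10^{-5}$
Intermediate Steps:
$\frac{1}{G - 34316} = \frac{1}{46752 - 34316} = \frac{1}{12436}$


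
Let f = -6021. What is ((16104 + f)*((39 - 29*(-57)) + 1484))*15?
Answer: 480354120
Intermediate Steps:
((16104 + f)*((39 - 29*(-57)) + 1484))*15 = ((16104 - 6021)*((39 - 29*(-57)) + 1484))*15 = (10083*((39 + 1653) + 1484))*15 = (10083*(1692 + 1484))*15 = (10083*3176)*15 = 32023608*15 = 480354120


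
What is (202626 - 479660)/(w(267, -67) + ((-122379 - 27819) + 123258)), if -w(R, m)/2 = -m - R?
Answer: 138517/13270 ≈ 10.438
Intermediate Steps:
w(R, m) = 2*R + 2*m (w(R, m) = -2*(-m - R) = -2*(-R - m) = 2*R + 2*m)
(202626 - 479660)/(w(267, -67) + ((-122379 - 27819) + 123258)) = (202626 - 479660)/((2*267 + 2*(-67)) + ((-122379 - 27819) + 123258)) = -277034/((534 - 134) + (-150198 + 123258)) = -277034/(400 - 26940) = -277034/(-26540) = -277034*(-1/26540) = 138517/13270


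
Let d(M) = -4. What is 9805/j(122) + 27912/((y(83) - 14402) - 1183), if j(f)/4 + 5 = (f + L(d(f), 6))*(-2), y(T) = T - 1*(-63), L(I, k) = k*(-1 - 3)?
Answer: -173820643/12412956 ≈ -14.003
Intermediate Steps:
L(I, k) = -4*k (L(I, k) = k*(-4) = -4*k)
y(T) = 63 + T (y(T) = T + 63 = 63 + T)
j(f) = 172 - 8*f (j(f) = -20 + 4*((f - 4*6)*(-2)) = -20 + 4*((f - 24)*(-2)) = -20 + 4*((-24 + f)*(-2)) = -20 + 4*(48 - 2*f) = -20 + (192 - 8*f) = 172 - 8*f)
9805/j(122) + 27912/((y(83) - 14402) - 1183) = 9805/(172 - 8*122) + 27912/(((63 + 83) - 14402) - 1183) = 9805/(172 - 976) + 27912/((146 - 14402) - 1183) = 9805/(-804) + 27912/(-14256 - 1183) = 9805*(-1/804) + 27912/(-15439) = -9805/804 + 27912*(-1/15439) = -9805/804 - 27912/15439 = -173820643/12412956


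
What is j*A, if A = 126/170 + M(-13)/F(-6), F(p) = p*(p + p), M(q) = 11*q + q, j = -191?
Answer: 138857/510 ≈ 272.27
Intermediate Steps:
M(q) = 12*q
F(p) = 2*p**2 (F(p) = p*(2*p) = 2*p**2)
A = -727/510 (A = 126/170 + (12*(-13))/((2*(-6)**2)) = 126*(1/170) - 156/(2*36) = 63/85 - 156/72 = 63/85 - 156*1/72 = 63/85 - 13/6 = -727/510 ≈ -1.4255)
j*A = -191*(-727/510) = 138857/510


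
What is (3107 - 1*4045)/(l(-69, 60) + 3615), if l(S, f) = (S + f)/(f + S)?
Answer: -469/1808 ≈ -0.25940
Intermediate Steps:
l(S, f) = 1 (l(S, f) = (S + f)/(S + f) = 1)
(3107 - 1*4045)/(l(-69, 60) + 3615) = (3107 - 1*4045)/(1 + 3615) = (3107 - 4045)/3616 = -938*1/3616 = -469/1808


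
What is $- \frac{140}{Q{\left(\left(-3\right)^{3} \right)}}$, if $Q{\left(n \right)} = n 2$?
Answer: $\frac{70}{27} \approx 2.5926$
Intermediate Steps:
$Q{\left(n \right)} = 2 n$
$- \frac{140}{Q{\left(\left(-3\right)^{3} \right)}} = - \frac{140}{2 \left(-3\right)^{3}} = - \frac{140}{2 \left(-27\right)} = - \frac{140}{-54} = \left(-140\right) \left(- \frac{1}{54}\right) = \frac{70}{27}$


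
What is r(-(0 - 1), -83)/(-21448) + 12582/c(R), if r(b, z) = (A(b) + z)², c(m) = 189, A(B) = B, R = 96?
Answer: 355275/5362 ≈ 66.258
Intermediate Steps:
r(b, z) = (b + z)²
r(-(0 - 1), -83)/(-21448) + 12582/c(R) = (-(0 - 1) - 83)²/(-21448) + 12582/189 = (-1*(-1) - 83)²*(-1/21448) + 12582*(1/189) = (1 - 83)²*(-1/21448) + 466/7 = (-82)²*(-1/21448) + 466/7 = 6724*(-1/21448) + 466/7 = -1681/5362 + 466/7 = 355275/5362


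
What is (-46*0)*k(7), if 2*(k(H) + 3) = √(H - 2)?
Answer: 0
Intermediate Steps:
k(H) = -3 + √(-2 + H)/2 (k(H) = -3 + √(H - 2)/2 = -3 + √(-2 + H)/2)
(-46*0)*k(7) = (-46*0)*(-3 + √(-2 + 7)/2) = 0*(-3 + √5/2) = 0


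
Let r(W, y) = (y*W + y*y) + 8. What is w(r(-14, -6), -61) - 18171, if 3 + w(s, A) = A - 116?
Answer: -18351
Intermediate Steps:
r(W, y) = 8 + y² + W*y (r(W, y) = (W*y + y²) + 8 = (y² + W*y) + 8 = 8 + y² + W*y)
w(s, A) = -119 + A (w(s, A) = -3 + (A - 116) = -3 + (-116 + A) = -119 + A)
w(r(-14, -6), -61) - 18171 = (-119 - 61) - 18171 = -180 - 18171 = -18351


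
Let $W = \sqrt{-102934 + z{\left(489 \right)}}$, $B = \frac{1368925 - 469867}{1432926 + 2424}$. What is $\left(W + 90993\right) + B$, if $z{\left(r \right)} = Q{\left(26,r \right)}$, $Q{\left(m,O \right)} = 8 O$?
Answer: $\frac{21767950268}{239225} + i \sqrt{99022} \approx 90994.0 + 314.68 i$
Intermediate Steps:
$z{\left(r \right)} = 8 r$
$B = \frac{149843}{239225}$ ($B = \frac{899058}{1435350} = 899058 \cdot \frac{1}{1435350} = \frac{149843}{239225} \approx 0.62637$)
$W = i \sqrt{99022}$ ($W = \sqrt{-102934 + 8 \cdot 489} = \sqrt{-102934 + 3912} = \sqrt{-99022} = i \sqrt{99022} \approx 314.68 i$)
$\left(W + 90993\right) + B = \left(i \sqrt{99022} + 90993\right) + \frac{149843}{239225} = \left(90993 + i \sqrt{99022}\right) + \frac{149843}{239225} = \frac{21767950268}{239225} + i \sqrt{99022}$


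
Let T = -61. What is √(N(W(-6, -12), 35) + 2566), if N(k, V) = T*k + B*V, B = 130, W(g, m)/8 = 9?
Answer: 2*√681 ≈ 52.192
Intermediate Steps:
W(g, m) = 72 (W(g, m) = 8*9 = 72)
N(k, V) = -61*k + 130*V
√(N(W(-6, -12), 35) + 2566) = √((-61*72 + 130*35) + 2566) = √((-4392 + 4550) + 2566) = √(158 + 2566) = √2724 = 2*√681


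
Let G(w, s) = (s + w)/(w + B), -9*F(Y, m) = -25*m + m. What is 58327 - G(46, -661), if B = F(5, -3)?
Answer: 2217041/38 ≈ 58343.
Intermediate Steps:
F(Y, m) = 8*m/3 (F(Y, m) = -(-25*m + m)/9 = -(-8)*m/3 = 8*m/3)
B = -8 (B = (8/3)*(-3) = -8)
G(w, s) = (s + w)/(-8 + w) (G(w, s) = (s + w)/(w - 8) = (s + w)/(-8 + w))
58327 - G(46, -661) = 58327 - (-661 + 46)/(-8 + 46) = 58327 - (-615)/38 = 58327 - 1*(-615/38) = 58327 + 615/38 = 2217041/38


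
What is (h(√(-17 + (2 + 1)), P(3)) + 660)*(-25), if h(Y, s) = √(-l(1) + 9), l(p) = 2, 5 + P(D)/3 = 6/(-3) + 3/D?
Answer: -16500 - 25*√7 ≈ -16566.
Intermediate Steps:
P(D) = -21 + 9/D (P(D) = -15 + 3*(6/(-3) + 3/D) = -15 + 3*(6*(-⅓) + 3/D) = -15 + 3*(-2 + 3/D) = -15 + (-6 + 9/D) = -21 + 9/D)
h(Y, s) = √7 (h(Y, s) = √(-1*2 + 9) = √(-2 + 9) = √7)
(h(√(-17 + (2 + 1)), P(3)) + 660)*(-25) = (√7 + 660)*(-25) = (660 + √7)*(-25) = -16500 - 25*√7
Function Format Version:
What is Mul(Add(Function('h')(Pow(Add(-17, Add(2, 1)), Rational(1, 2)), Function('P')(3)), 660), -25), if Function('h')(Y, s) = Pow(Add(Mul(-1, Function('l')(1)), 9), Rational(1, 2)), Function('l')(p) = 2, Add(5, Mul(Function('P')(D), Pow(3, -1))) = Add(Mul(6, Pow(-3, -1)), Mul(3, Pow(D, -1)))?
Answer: Add(-16500, Mul(-25, Pow(7, Rational(1, 2)))) ≈ -16566.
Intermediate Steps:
Function('P')(D) = Add(-21, Mul(9, Pow(D, -1))) (Function('P')(D) = Add(-15, Mul(3, Add(Mul(6, Pow(-3, -1)), Mul(3, Pow(D, -1))))) = Add(-15, Mul(3, Add(Mul(6, Rational(-1, 3)), Mul(3, Pow(D, -1))))) = Add(-15, Mul(3, Add(-2, Mul(3, Pow(D, -1))))) = Add(-15, Add(-6, Mul(9, Pow(D, -1)))) = Add(-21, Mul(9, Pow(D, -1))))
Function('h')(Y, s) = Pow(7, Rational(1, 2)) (Function('h')(Y, s) = Pow(Add(Mul(-1, 2), 9), Rational(1, 2)) = Pow(Add(-2, 9), Rational(1, 2)) = Pow(7, Rational(1, 2)))
Mul(Add(Function('h')(Pow(Add(-17, Add(2, 1)), Rational(1, 2)), Function('P')(3)), 660), -25) = Mul(Add(Pow(7, Rational(1, 2)), 660), -25) = Mul(Add(660, Pow(7, Rational(1, 2))), -25) = Add(-16500, Mul(-25, Pow(7, Rational(1, 2))))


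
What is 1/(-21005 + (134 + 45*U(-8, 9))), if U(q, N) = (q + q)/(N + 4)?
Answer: -13/272043 ≈ -4.7787e-5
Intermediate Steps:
U(q, N) = 2*q/(4 + N) (U(q, N) = (2*q)/(4 + N) = 2*q/(4 + N))
1/(-21005 + (134 + 45*U(-8, 9))) = 1/(-21005 + (134 + 45*(2*(-8)/(4 + 9)))) = 1/(-21005 + (134 + 45*(2*(-8)/13))) = 1/(-21005 + (134 + 45*(2*(-8)*(1/13)))) = 1/(-21005 + (134 + 45*(-16/13))) = 1/(-21005 + (134 - 720/13)) = 1/(-21005 + 1022/13) = 1/(-272043/13) = -13/272043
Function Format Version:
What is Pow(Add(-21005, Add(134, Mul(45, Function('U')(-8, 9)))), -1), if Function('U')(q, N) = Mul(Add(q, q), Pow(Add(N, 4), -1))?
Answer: Rational(-13, 272043) ≈ -4.7787e-5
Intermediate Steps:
Function('U')(q, N) = Mul(2, q, Pow(Add(4, N), -1)) (Function('U')(q, N) = Mul(Mul(2, q), Pow(Add(4, N), -1)) = Mul(2, q, Pow(Add(4, N), -1)))
Pow(Add(-21005, Add(134, Mul(45, Function('U')(-8, 9)))), -1) = Pow(Add(-21005, Add(134, Mul(45, Mul(2, -8, Pow(Add(4, 9), -1))))), -1) = Pow(Add(-21005, Add(134, Mul(45, Mul(2, -8, Pow(13, -1))))), -1) = Pow(Add(-21005, Add(134, Mul(45, Mul(2, -8, Rational(1, 13))))), -1) = Pow(Add(-21005, Add(134, Mul(45, Rational(-16, 13)))), -1) = Pow(Add(-21005, Add(134, Rational(-720, 13))), -1) = Pow(Add(-21005, Rational(1022, 13)), -1) = Pow(Rational(-272043, 13), -1) = Rational(-13, 272043)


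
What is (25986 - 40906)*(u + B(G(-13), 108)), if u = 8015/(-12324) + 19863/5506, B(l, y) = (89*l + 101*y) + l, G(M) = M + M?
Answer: -1084666075884110/8481993 ≈ -1.2788e+8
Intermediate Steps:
G(M) = 2*M
B(l, y) = 90*l + 101*y
u = 100330511/33927972 (u = 8015*(-1/12324) + 19863*(1/5506) = -8015/12324 + 19863/5506 = 100330511/33927972 ≈ 2.9572)
(25986 - 40906)*(u + B(G(-13), 108)) = (25986 - 40906)*(100330511/33927972 + (90*(2*(-13)) + 101*108)) = -14920*(100330511/33927972 + (90*(-26) + 10908)) = -14920*(100330511/33927972 + (-2340 + 10908)) = -14920*(100330511/33927972 + 8568) = -14920*290795194607/33927972 = -1084666075884110/8481993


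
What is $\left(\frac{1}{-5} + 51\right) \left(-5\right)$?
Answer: $-254$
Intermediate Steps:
$\left(\frac{1}{-5} + 51\right) \left(-5\right) = \left(- \frac{1}{5} + 51\right) \left(-5\right) = \frac{254}{5} \left(-5\right) = -254$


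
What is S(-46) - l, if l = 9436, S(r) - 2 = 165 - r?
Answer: -9223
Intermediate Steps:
S(r) = 167 - r (S(r) = 2 + (165 - r) = 167 - r)
S(-46) - l = (167 - 1*(-46)) - 1*9436 = (167 + 46) - 9436 = 213 - 9436 = -9223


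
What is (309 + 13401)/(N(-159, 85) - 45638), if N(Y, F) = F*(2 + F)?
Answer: -13710/38243 ≈ -0.35850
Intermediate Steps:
(309 + 13401)/(N(-159, 85) - 45638) = (309 + 13401)/(85*(2 + 85) - 45638) = 13710/(85*87 - 45638) = 13710/(7395 - 45638) = 13710/(-38243) = 13710*(-1/38243) = -13710/38243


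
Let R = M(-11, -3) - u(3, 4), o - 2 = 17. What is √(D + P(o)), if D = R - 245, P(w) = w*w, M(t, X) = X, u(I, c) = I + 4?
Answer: √106 ≈ 10.296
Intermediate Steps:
u(I, c) = 4 + I
o = 19 (o = 2 + 17 = 19)
P(w) = w²
R = -10 (R = -3 - (4 + 3) = -3 - 1*7 = -3 - 7 = -10)
D = -255 (D = -10 - 245 = -255)
√(D + P(o)) = √(-255 + 19²) = √(-255 + 361) = √106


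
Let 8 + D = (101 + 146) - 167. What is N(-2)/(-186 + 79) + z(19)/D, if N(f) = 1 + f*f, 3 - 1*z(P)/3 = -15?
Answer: 301/428 ≈ 0.70327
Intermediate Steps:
z(P) = 54 (z(P) = 9 - 3*(-15) = 9 + 45 = 54)
N(f) = 1 + f²
D = 72 (D = -8 + ((101 + 146) - 167) = -8 + (247 - 167) = -8 + 80 = 72)
N(-2)/(-186 + 79) + z(19)/D = (1 + (-2)²)/(-186 + 79) + 54/72 = (1 + 4)/(-107) + 54*(1/72) = 5*(-1/107) + ¾ = -5/107 + ¾ = 301/428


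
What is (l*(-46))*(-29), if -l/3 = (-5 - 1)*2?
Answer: 48024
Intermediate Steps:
l = 36 (l = -3*(-5 - 1)*2 = -(-18)*2 = -3*(-12) = 36)
(l*(-46))*(-29) = (36*(-46))*(-29) = -1656*(-29) = 48024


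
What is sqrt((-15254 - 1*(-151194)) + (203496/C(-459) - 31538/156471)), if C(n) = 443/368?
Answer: sqrt(1465386052089750377622)/69316653 ≈ 552.25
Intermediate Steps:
C(n) = 443/368 (C(n) = 443*(1/368) = 443/368)
sqrt((-15254 - 1*(-151194)) + (203496/C(-459) - 31538/156471)) = sqrt((-15254 - 1*(-151194)) + (203496/(443/368) - 31538/156471)) = sqrt((-15254 + 151194) + (203496*(368/443) - 31538*1/156471)) = sqrt(135940 + (74886528/443 - 31538/156471)) = sqrt(135940 + 11717555951354/69316653) = sqrt(21140461760174/69316653) = sqrt(1465386052089750377622)/69316653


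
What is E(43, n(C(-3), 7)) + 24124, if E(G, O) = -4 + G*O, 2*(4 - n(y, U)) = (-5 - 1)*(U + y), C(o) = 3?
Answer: 25582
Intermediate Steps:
n(y, U) = 4 + 3*U + 3*y (n(y, U) = 4 - (-5 - 1)*(U + y)/2 = 4 - (-3)*(U + y) = 4 - (-6*U - 6*y)/2 = 4 + (3*U + 3*y) = 4 + 3*U + 3*y)
E(43, n(C(-3), 7)) + 24124 = (-4 + 43*(4 + 3*7 + 3*3)) + 24124 = (-4 + 43*(4 + 21 + 9)) + 24124 = (-4 + 43*34) + 24124 = (-4 + 1462) + 24124 = 1458 + 24124 = 25582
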